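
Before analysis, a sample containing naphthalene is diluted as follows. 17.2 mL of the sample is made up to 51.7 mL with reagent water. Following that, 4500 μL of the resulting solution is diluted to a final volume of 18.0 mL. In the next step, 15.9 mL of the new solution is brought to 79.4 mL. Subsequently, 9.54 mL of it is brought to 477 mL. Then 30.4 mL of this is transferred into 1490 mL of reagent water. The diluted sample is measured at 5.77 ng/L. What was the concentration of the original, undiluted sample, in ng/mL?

866 ng/mL

Overall dilution factor = 3.006 × 4 × 4.994 × 50 × 50.01 = 1.50 × 10⁵.
Original = 5.77 ng/L × 1.50 × 10⁵ = 8.66 × 10⁵ ng/L = 866 ng/mL.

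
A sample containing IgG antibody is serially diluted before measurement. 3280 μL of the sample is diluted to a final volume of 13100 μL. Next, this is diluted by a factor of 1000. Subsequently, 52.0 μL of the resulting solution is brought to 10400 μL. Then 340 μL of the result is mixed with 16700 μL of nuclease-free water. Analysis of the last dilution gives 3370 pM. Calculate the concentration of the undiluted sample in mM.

Overall dilution factor = 3.994 × 1000 × 200 × 50.12 = 4.00 × 10⁷.
Original = 3370 pM × 4.00 × 10⁷ = 1.35 × 10¹¹ pM = 135 mM.

135 mM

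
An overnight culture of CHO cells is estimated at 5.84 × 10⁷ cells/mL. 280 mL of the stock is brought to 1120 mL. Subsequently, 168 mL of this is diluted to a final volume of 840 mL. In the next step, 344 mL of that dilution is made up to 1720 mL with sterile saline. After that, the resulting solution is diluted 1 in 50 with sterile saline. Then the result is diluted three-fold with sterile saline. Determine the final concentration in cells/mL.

3890 cells/mL

Overall dilution factor = 4 × 5 × 5 × 50 × 3 = 1.50 × 10⁴.
5.84 × 10⁷ cells/mL / 1.50 × 10⁴ = 3890 cells/mL.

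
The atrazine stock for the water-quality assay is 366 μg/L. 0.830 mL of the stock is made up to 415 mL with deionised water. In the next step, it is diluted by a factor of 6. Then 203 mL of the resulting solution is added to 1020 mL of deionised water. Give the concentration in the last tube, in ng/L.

20.3 ng/L

Overall dilution factor = 500 × 6 × 6.025 = 1.81 × 10⁴.
366 μg/L / 1.81 × 10⁴ = 0.0203 μg/L = 20.3 ng/L.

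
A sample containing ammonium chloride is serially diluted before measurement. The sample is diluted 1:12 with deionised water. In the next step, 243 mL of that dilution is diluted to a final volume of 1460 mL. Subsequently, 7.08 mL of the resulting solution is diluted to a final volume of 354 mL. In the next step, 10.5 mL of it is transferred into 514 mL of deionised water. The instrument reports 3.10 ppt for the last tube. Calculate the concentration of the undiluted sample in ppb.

558 ppb

Overall dilution factor = 12 × 6.008 × 50 × 49.95 = 1.80 × 10⁵.
Original = 3.10 ppt × 1.80 × 10⁵ = 5.58 × 10⁵ ppt = 558 ppb.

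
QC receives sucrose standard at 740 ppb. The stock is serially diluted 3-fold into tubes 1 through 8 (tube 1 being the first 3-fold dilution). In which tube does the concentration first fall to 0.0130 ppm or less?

Tube n has concentration 740 ppb / 3ⁿ.
Need 3ⁿ ≥ 740 ppb / 0.0130 ppm = 56.9, so n ≥ 3.68.
First such tube: n = 4.

tube 4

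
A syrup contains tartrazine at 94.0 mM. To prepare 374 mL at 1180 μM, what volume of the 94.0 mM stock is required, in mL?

4.69 mL

1180 μM = 1.18 mM.
V₁ = C₂V₂/C₁ = 1.18 × 374 / 94.0 = 4.69 mL.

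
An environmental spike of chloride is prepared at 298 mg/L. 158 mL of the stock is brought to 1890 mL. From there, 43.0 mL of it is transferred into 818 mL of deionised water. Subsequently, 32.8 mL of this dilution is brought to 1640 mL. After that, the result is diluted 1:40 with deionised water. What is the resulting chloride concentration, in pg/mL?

622 pg/mL

Overall dilution factor = 11.96 × 20.02 × 50 × 40 = 4.79 × 10⁵.
298 mg/L / 4.79 × 10⁵ = 6.22 × 10⁻⁴ mg/L = 622 pg/mL.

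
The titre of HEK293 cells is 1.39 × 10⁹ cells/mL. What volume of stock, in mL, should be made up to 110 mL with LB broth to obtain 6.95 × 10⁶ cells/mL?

V₁ = C₂V₂/C₁ = 6.95 × 10⁶ × 110 / 1.39 × 10⁹ = 0.550 mL.

0.550 mL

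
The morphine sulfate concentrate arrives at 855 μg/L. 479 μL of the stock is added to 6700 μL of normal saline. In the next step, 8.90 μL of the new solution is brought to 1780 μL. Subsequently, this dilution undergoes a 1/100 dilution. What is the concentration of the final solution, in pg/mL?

2.85 pg/mL

Overall dilution factor = 14.99 × 200 × 100 = 3.00 × 10⁵.
855 μg/L / 3.00 × 10⁵ = 2.85 × 10⁻³ μg/L = 2.85 pg/mL.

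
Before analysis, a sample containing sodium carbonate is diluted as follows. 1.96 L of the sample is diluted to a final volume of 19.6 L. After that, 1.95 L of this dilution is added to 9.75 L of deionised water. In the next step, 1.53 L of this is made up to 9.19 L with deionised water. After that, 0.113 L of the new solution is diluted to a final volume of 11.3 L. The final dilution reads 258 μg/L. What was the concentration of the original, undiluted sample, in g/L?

Overall dilution factor = 10 × 6 × 6.007 × 100 = 3.60 × 10⁴.
Original = 258 μg/L × 3.60 × 10⁴ = 9.30 × 10⁶ μg/L = 9.30 g/L.

9.30 g/L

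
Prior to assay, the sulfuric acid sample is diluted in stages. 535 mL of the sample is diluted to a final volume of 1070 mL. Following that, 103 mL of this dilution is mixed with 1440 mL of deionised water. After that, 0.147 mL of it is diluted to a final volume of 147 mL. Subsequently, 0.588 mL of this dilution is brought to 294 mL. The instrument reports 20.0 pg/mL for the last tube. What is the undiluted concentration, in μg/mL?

300 μg/mL

Overall dilution factor = 2 × 14.98 × 1000 × 500 = 1.50 × 10⁷.
Original = 20.0 pg/mL × 1.50 × 10⁷ = 3.00 × 10⁸ pg/mL = 300 μg/mL.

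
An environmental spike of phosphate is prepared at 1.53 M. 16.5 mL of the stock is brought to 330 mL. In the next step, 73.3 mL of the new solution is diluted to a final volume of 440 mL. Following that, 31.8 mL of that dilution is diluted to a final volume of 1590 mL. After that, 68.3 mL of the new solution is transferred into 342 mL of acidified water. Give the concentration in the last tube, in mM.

0.0424 mM

Overall dilution factor = 20 × 6.003 × 50 × 6.007 = 3.61 × 10⁴.
1.53 M / 3.61 × 10⁴ = 4.24 × 10⁻⁵ M = 0.0424 mM.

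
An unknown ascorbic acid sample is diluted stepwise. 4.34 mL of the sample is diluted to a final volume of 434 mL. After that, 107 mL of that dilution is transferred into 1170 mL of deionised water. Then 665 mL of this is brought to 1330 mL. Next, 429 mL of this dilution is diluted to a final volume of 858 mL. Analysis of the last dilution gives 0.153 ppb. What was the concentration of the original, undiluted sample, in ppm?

Overall dilution factor = 100 × 11.93 × 2 × 2 = 4774.
Original = 0.153 ppb × 4774 = 730 ppb = 0.730 ppm.

0.730 ppm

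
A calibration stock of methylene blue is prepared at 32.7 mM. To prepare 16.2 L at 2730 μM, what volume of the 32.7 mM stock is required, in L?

2730 μM = 2.73 mM.
V₁ = C₂V₂/C₁ = 2.73 × 16.2 / 32.7 = 1.35 L.

1.35 L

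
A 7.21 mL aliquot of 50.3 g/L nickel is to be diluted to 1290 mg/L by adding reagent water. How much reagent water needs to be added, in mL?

1290 mg/L = 1.29 g/L.
V₂ = C₁V₁/C₂ = 50.3 × 7.21 / 1.29 = 281 mL.
Diluent to add = V₂ − V₁ = 281 − 7.21 = 274 mL.

274 mL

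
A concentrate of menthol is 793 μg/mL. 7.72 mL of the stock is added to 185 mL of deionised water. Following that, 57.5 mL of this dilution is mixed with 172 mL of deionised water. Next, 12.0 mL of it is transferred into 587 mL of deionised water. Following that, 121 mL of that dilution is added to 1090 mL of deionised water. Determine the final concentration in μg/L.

15.9 μg/L

Overall dilution factor = 24.96 × 3.991 × 49.92 × 10.01 = 4.98 × 10⁴.
793 μg/mL / 4.98 × 10⁴ = 0.0159 μg/mL = 15.9 μg/L.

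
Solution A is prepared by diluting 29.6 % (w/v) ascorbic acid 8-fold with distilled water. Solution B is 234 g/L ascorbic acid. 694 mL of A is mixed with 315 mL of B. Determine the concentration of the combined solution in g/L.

98.5 g/L

C_A = 29.6 % (w/v) / 8 = 3.70 % (w/v).
C_B = 234 g/L = 23.4 % (w/v).
C_mix = (C_A·V_A + C_B·V_B)/(V_A + V_B) = (3.70×694 + 23.4×315) / 1009 = 9.85 % (w/v) = 98.5 g/L.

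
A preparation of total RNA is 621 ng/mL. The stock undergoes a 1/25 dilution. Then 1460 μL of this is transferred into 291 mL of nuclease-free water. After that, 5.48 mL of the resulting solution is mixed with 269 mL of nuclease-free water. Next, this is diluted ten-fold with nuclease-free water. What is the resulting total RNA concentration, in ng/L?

0.248 ng/L

Overall dilution factor = 25 × 200.3 × 50.09 × 10 = 2.51 × 10⁶.
621 ng/mL / 2.51 × 10⁶ = 2.48 × 10⁻⁴ ng/mL = 0.248 ng/L.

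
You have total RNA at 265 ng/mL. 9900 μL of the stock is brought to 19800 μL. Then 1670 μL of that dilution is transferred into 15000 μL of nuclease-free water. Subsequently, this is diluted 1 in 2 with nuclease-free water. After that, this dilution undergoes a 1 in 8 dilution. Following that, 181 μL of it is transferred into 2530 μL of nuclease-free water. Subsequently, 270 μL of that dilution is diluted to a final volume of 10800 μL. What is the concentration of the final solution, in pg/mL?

1.38 pg/mL

Overall dilution factor = 2 × 9.982 × 2 × 8 × 14.98 × 40 = 1.91 × 10⁵.
265 ng/mL / 1.91 × 10⁵ = 1.38 × 10⁻³ ng/mL = 1.38 pg/mL.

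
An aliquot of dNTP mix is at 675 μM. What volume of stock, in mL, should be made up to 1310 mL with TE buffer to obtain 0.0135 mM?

0.0135 mM = 13.5 μM.
V₁ = C₂V₂/C₁ = 13.5 × 1310 / 675 = 26.2 mL.

26.2 mL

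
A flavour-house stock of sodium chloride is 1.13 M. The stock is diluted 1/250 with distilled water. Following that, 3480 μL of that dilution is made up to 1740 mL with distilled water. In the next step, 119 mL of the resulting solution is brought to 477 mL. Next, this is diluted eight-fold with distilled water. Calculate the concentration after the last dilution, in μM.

0.282 μM

Overall dilution factor = 250 × 500 × 4.008 × 8 = 4.01 × 10⁶.
1.13 M / 4.01 × 10⁶ = 2.82 × 10⁻⁷ M = 0.282 μM.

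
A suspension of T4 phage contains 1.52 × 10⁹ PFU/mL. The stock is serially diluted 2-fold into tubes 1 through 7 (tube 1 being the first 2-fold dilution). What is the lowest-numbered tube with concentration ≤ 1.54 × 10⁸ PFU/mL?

tube 4

Tube n has concentration 1.52 × 10⁹ PFU/mL / 2ⁿ.
Need 2ⁿ ≥ 1.52 × 10⁹ PFU/mL / 1.54 × 10⁸ PFU/mL = 9.87, so n ≥ 3.30.
First such tube: n = 4.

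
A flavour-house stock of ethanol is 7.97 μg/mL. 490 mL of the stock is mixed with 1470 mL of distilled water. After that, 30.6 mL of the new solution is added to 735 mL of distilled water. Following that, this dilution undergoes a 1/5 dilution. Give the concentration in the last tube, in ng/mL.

15.9 ng/mL

Overall dilution factor = 4 × 25.02 × 5 = 500.
7.97 μg/mL / 500 = 0.0159 μg/mL = 15.9 ng/mL.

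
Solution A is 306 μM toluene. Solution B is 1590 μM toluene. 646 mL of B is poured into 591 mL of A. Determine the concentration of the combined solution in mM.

0.977 mM

C_mix = (C_A·V_A + C_B·V_B)/(V_A + V_B) = (306×591 + 1590×646) / 1237 = 977 μM = 0.977 mM.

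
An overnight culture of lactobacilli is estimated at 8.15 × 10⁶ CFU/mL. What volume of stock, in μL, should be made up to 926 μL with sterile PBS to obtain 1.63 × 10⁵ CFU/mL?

V₁ = C₂V₂/C₁ = 1.63 × 10⁵ × 926 / 8.15 × 10⁶ = 18.5 μL.

18.5 μL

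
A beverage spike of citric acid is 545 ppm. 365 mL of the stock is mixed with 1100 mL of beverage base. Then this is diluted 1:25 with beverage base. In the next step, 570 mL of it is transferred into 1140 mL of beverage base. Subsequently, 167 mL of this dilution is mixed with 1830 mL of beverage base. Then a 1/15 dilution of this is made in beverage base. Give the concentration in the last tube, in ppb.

10.1 ppb

Overall dilution factor = 4.014 × 25 × 3 × 11.96 × 15 = 5.40 × 10⁴.
545 ppm / 5.40 × 10⁴ = 0.0101 ppm = 10.1 ppb.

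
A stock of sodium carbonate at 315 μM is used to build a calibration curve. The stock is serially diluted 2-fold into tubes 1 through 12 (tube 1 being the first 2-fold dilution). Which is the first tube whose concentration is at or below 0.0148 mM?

Tube n has concentration 315 μM / 2ⁿ.
Need 2ⁿ ≥ 315 μM / 0.0148 mM = 21.3, so n ≥ 4.41.
First such tube: n = 5.

tube 5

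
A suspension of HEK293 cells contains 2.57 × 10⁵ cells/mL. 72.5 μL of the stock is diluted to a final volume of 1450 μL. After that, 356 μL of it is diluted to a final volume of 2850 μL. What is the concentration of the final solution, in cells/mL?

Overall dilution factor = 20 × 8.006 = 160.
2.57 × 10⁵ cells/mL / 160 = 1610 cells/mL.

1610 cells/mL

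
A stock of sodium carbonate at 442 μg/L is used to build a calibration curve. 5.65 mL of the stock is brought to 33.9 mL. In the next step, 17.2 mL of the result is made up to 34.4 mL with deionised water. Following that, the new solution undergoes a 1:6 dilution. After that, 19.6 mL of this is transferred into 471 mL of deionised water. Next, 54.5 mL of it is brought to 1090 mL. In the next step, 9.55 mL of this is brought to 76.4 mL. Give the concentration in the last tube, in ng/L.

Overall dilution factor = 6 × 2 × 6 × 25.03 × 20 × 8 = 2.88 × 10⁵.
442 μg/L / 2.88 × 10⁵ = 1.53 × 10⁻³ μg/L = 1.53 ng/L.

1.53 ng/L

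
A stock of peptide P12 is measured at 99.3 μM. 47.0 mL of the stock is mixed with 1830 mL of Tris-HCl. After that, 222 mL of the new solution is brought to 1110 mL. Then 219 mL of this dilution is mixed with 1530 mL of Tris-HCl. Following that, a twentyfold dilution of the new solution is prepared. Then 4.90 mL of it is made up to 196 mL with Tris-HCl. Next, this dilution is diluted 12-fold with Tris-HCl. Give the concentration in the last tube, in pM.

6.49 pM

Overall dilution factor = 39.94 × 5 × 7.986 × 20 × 40 × 12 = 1.53 × 10⁷.
99.3 μM / 1.53 × 10⁷ = 6.49 × 10⁻⁶ μM = 6.49 pM.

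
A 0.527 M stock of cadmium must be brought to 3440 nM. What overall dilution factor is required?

Factor = C₀/C_target = 0.527 M / 3440 nM = 1.53 × 10⁵.

1.53 × 10⁵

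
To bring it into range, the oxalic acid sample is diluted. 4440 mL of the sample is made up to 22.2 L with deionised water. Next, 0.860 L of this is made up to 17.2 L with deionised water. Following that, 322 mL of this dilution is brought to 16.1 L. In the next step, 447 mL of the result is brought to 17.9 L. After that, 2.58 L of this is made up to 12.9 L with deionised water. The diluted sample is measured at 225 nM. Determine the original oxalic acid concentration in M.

Overall dilution factor = 5 × 20 × 50 × 40.04 × 5 = 1.00 × 10⁶.
Original = 225 nM × 1.00 × 10⁶ = 2.25 × 10⁸ nM = 0.225 M.

0.225 M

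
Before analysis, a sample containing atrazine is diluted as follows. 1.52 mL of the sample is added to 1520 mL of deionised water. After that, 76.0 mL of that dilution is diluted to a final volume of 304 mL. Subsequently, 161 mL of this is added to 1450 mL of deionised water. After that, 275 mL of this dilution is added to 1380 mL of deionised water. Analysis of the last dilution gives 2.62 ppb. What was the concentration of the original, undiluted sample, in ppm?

632 ppm

Overall dilution factor = 1001 × 4 × 10.01 × 6.018 = 2.41 × 10⁵.
Original = 2.62 ppb × 2.41 × 10⁵ = 6.32 × 10⁵ ppb = 632 ppm.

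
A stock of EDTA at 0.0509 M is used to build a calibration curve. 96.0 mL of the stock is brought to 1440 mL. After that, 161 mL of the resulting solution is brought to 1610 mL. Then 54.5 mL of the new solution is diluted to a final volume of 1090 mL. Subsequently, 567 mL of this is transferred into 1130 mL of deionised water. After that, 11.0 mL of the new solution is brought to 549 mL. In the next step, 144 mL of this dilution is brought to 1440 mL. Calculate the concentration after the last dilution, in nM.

Overall dilution factor = 15 × 10 × 20 × 2.993 × 49.91 × 10 = 4.48 × 10⁶.
0.0509 M / 4.48 × 10⁶ = 1.14 × 10⁻⁸ M = 11.4 nM.

11.4 nM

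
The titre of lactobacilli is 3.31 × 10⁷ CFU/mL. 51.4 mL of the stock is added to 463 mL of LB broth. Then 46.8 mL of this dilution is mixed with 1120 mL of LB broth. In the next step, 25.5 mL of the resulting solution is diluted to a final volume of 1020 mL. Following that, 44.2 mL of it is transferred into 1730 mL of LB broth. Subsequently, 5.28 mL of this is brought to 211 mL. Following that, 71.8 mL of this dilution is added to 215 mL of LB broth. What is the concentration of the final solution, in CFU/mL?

0.518 CFU/mL

Overall dilution factor = 10.01 × 24.93 × 40 × 40.14 × 39.96 × 3.994 = 6.39 × 10⁷.
3.31 × 10⁷ CFU/mL / 6.39 × 10⁷ = 0.518 CFU/mL.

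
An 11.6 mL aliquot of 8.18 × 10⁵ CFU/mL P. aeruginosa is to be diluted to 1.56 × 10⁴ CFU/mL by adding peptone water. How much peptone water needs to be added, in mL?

V₂ = C₁V₁/C₂ = 8.18 × 10⁵ × 11.6 / 1.56 × 10⁴ = 608 mL.
Diluent to add = V₂ − V₁ = 608 − 11.6 = 597 mL.

597 mL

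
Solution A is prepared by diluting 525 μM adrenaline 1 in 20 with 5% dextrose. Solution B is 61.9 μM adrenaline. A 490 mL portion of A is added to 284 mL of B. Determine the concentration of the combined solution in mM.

0.0393 mM

C_A = 525 μM / 20 = 26.2 μM.
C_mix = (C_A·V_A + C_B·V_B)/(V_A + V_B) = (26.2×490 + 61.9×284) / 774.0 = 39.3 μM = 0.0393 mM.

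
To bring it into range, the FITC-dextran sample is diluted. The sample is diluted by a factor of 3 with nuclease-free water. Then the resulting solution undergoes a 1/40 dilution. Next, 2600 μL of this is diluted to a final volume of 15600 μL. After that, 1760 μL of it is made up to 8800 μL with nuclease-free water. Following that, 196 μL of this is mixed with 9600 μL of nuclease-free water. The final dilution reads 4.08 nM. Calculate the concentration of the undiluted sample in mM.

0.734 mM

Overall dilution factor = 3 × 40 × 6 × 5 × 49.98 = 1.80 × 10⁵.
Original = 4.08 nM × 1.80 × 10⁵ = 7.34 × 10⁵ nM = 0.734 mM.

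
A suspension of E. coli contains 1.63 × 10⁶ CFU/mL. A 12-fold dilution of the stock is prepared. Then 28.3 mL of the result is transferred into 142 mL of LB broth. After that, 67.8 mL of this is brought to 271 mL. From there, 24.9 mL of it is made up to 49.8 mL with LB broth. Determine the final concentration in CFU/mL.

Overall dilution factor = 12 × 6.018 × 3.997 × 2 = 577.
1.63 × 10⁶ CFU/mL / 577 = 2820 CFU/mL.

2820 CFU/mL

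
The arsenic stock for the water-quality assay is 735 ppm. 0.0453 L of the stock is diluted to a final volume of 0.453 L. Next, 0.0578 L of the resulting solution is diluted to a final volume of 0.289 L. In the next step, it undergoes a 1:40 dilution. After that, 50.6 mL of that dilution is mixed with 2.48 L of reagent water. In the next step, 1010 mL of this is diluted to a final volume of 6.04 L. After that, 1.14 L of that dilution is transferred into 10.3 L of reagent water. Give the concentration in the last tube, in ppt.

122 ppt

Overall dilution factor = 10 × 5 × 40 × 50.01 × 5.980 × 10.04 = 6.00 × 10⁶.
735 ppm / 6.00 × 10⁶ = 1.22 × 10⁻⁴ ppm = 122 ppt.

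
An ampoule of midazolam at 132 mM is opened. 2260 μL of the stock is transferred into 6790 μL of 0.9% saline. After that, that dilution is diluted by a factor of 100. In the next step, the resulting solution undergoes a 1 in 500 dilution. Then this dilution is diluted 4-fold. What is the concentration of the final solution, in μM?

0.165 μM

Overall dilution factor = 4.004 × 100 × 500 × 4 = 8.01 × 10⁵.
132 mM / 8.01 × 10⁵ = 1.65 × 10⁻⁴ mM = 0.165 μM.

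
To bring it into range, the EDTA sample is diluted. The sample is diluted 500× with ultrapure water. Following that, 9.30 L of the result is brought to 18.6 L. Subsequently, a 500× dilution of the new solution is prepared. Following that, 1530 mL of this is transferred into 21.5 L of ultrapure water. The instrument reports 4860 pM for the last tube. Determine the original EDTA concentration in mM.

36.6 mM

Overall dilution factor = 500 × 2 × 500 × 15.05 = 7.53 × 10⁶.
Original = 4860 pM × 7.53 × 10⁶ = 3.66 × 10¹⁰ pM = 36.6 mM.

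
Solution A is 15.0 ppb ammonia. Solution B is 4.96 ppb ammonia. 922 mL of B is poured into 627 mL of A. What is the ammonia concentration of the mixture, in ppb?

9.02 ppb

C_mix = (C_A·V_A + C_B·V_B)/(V_A + V_B) = (15.0×627 + 4.96×922) / 1549 = 9.02 ppb.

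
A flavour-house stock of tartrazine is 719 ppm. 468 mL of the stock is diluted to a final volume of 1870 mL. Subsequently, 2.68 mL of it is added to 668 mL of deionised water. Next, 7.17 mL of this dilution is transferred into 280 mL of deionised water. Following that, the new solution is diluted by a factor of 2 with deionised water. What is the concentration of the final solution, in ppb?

8.98 ppb

Overall dilution factor = 3.996 × 250.3 × 40.05 × 2 = 8.01 × 10⁴.
719 ppm / 8.01 × 10⁴ = 8.98 × 10⁻³ ppm = 8.98 ppb.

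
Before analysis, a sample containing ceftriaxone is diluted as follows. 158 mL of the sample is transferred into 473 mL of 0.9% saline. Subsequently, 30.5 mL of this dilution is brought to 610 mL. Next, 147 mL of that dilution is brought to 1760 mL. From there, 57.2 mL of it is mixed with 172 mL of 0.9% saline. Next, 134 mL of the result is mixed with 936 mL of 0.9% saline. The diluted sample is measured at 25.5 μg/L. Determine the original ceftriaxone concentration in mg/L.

Overall dilution factor = 3.994 × 20 × 11.97 × 4.007 × 7.985 = 3.06 × 10⁴.
Original = 25.5 μg/L × 3.06 × 10⁴ = 7.80 × 10⁵ μg/L = 780 mg/L.

780 mg/L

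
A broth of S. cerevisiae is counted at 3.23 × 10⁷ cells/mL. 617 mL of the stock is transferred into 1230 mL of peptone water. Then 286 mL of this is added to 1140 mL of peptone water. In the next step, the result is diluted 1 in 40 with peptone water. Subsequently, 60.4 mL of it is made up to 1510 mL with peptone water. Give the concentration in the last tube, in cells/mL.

2160 cells/mL

Overall dilution factor = 2.994 × 4.986 × 40 × 25 = 1.49 × 10⁴.
3.23 × 10⁷ cells/mL / 1.49 × 10⁴ = 2160 cells/mL.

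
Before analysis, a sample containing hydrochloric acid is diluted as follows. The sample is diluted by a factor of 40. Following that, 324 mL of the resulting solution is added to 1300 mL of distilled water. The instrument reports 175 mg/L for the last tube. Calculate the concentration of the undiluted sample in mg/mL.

Overall dilution factor = 40 × 5.012 = 200.
Original = 175 mg/L × 200 = 3.51 × 10⁴ mg/L = 35.1 mg/mL.

35.1 mg/mL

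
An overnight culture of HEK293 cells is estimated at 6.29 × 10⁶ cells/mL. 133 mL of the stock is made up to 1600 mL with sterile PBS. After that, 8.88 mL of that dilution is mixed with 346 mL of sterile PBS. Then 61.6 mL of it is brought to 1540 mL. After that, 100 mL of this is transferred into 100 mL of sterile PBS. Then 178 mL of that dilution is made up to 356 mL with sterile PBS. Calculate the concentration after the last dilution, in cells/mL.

Overall dilution factor = 12.03 × 39.96 × 25 × 2 × 2 = 4.81 × 10⁴.
6.29 × 10⁶ cells/mL / 4.81 × 10⁴ = 131 cells/mL.

131 cells/mL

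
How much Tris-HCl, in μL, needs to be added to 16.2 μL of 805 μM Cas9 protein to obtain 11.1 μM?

V₂ = C₁V₁/C₂ = 805 × 16.2 / 11.1 = 1175 μL.
Diluent to add = V₂ − V₁ = 1175 − 16.2 = 1160 μL.

1160 μL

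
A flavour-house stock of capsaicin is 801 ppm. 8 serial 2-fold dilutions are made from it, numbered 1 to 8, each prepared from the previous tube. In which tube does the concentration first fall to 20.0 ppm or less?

Tube n has concentration 801 ppm / 2ⁿ.
Need 2ⁿ ≥ 801 ppm / 20.0 ppm = 40.0, so n ≥ 5.32.
First such tube: n = 6.

tube 6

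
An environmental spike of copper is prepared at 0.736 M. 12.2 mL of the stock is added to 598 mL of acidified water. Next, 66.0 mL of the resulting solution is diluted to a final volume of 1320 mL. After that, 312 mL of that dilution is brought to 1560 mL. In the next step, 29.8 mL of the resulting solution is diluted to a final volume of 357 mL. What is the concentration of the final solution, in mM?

Overall dilution factor = 50.02 × 20 × 5 × 11.98 = 5.99 × 10⁴.
0.736 M / 5.99 × 10⁴ = 1.23 × 10⁻⁵ M = 0.0123 mM.

0.0123 mM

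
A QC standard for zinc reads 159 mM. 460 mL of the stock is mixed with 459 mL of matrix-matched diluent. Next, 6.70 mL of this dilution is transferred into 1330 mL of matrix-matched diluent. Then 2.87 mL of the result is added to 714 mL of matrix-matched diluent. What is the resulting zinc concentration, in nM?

1600 nM

Overall dilution factor = 1.998 × 199.5 × 249.8 = 9.96 × 10⁴.
159 mM / 9.96 × 10⁴ = 1.60 × 10⁻³ mM = 1600 nM.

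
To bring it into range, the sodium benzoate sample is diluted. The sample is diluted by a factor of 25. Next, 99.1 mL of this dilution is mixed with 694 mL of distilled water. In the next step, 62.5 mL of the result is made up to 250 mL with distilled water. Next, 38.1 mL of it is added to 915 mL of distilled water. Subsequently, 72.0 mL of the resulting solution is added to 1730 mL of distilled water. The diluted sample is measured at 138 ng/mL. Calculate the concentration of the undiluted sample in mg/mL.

69.1 mg/mL

Overall dilution factor = 25 × 8.003 × 4 × 25.02 × 25.03 = 5.01 × 10⁵.
Original = 138 ng/mL × 5.01 × 10⁵ = 6.91 × 10⁷ ng/mL = 69.1 mg/mL.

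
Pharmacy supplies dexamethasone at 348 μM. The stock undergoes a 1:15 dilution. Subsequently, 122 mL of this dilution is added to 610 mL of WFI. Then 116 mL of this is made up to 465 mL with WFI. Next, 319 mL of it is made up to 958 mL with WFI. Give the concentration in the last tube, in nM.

321 nM

Overall dilution factor = 15 × 6 × 4.009 × 3.003 = 1083.
348 μM / 1083 = 0.321 μM = 321 nM.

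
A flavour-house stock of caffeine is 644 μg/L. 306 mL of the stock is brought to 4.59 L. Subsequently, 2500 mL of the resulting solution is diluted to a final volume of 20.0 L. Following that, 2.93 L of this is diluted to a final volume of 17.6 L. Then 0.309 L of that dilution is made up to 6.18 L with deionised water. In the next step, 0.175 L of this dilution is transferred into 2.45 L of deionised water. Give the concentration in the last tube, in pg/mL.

2.98 pg/mL

Overall dilution factor = 15 × 8 × 6.007 × 20 × 15 = 2.16 × 10⁵.
644 μg/L / 2.16 × 10⁵ = 2.98 × 10⁻³ μg/L = 2.98 pg/mL.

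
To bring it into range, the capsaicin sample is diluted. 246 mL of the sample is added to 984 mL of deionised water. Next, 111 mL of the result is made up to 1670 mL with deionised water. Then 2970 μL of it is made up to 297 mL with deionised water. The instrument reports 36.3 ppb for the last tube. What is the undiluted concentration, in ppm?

Overall dilution factor = 5 × 15.05 × 100 = 7523.
Original = 36.3 ppb × 7523 = 2.73 × 10⁵ ppb = 273 ppm.

273 ppm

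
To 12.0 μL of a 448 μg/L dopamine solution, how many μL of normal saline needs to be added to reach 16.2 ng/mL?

16.2 ng/mL = 16.2 μg/L.
V₂ = C₁V₁/C₂ = 448 × 12.0 / 16.2 = 332 μL.
Diluent to add = V₂ − V₁ = 332 − 12.0 = 320 μL.

320 μL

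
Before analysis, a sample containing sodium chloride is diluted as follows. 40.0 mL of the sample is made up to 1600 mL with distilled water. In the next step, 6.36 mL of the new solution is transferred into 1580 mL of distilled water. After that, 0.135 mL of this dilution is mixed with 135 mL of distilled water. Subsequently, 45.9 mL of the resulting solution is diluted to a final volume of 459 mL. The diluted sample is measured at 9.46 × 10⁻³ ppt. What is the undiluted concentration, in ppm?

0.945 ppm

Overall dilution factor = 40 × 249.4 × 1001 × 10 = 9.99 × 10⁷.
Original = 9.46 × 10⁻³ ppt × 9.99 × 10⁷ = 9.45 × 10⁵ ppt = 0.945 ppm.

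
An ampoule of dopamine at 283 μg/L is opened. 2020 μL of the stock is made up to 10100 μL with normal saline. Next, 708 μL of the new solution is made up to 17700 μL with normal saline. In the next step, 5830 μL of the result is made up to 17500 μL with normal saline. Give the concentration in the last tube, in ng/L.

Overall dilution factor = 5 × 25 × 3.002 = 375.
283 μg/L / 375 = 0.754 μg/L = 754 ng/L.

754 ng/L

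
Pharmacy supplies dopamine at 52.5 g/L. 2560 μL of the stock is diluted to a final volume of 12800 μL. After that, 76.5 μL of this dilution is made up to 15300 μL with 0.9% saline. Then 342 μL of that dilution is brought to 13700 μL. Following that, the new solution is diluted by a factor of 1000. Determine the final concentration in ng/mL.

Overall dilution factor = 5 × 200 × 40.06 × 1000 = 4.01 × 10⁷.
52.5 g/L / 4.01 × 10⁷ = 1.31 × 10⁻⁶ g/L = 1.31 ng/mL.

1.31 ng/mL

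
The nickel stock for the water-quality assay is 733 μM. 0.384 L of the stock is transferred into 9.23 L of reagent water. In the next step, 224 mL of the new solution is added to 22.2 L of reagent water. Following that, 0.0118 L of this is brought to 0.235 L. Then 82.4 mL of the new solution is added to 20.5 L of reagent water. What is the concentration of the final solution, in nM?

0.0588 nM

Overall dilution factor = 25.04 × 100.1 × 19.92 × 249.8 = 1.25 × 10⁷.
733 μM / 1.25 × 10⁷ = 5.88 × 10⁻⁵ μM = 0.0588 nM.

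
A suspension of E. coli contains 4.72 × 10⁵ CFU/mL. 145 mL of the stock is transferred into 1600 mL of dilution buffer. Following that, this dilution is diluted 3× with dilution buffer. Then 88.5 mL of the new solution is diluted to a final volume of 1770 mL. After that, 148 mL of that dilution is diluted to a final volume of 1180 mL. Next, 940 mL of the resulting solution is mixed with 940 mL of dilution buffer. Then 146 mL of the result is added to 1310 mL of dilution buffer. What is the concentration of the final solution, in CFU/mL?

Overall dilution factor = 12.03 × 3 × 20 × 7.973 × 2 × 9.973 = 1.15 × 10⁵.
4.72 × 10⁵ CFU/mL / 1.15 × 10⁵ = 4.11 CFU/mL.

4.11 CFU/mL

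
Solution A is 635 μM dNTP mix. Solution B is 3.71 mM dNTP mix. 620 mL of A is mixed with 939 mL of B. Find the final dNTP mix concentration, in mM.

2.49 mM

C_B = 3.71 mM = 3710 μM.
C_mix = (C_A·V_A + C_B·V_B)/(V_A + V_B) = (635×620 + 3710×939) / 1559 = 2487 μM = 2.49 mM.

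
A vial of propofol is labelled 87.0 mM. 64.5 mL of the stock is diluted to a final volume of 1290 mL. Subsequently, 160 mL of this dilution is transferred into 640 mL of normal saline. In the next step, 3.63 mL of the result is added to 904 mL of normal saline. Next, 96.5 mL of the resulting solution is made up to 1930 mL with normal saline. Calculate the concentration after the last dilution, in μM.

Overall dilution factor = 20 × 5 × 250.0 × 20 = 5.00 × 10⁵.
87.0 mM / 5.00 × 10⁵ = 1.74 × 10⁻⁴ mM = 0.174 μM.

0.174 μM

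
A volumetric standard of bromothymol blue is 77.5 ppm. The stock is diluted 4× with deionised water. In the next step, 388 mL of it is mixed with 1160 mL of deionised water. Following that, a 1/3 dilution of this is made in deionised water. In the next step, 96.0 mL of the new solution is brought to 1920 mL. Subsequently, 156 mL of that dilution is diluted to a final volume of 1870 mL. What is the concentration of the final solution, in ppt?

6750 ppt

Overall dilution factor = 4 × 3.990 × 3 × 20 × 11.99 = 1.15 × 10⁴.
77.5 ppm / 1.15 × 10⁴ = 6.75 × 10⁻³ ppm = 6750 ppt.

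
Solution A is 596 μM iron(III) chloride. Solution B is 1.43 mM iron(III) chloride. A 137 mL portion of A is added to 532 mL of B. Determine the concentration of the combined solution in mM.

C_B = 1.43 mM = 1430 μM.
C_mix = (C_A·V_A + C_B·V_B)/(V_A + V_B) = (596×137 + 1430×532) / 669.0 = 1259 μM = 1.26 mM.

1.26 mM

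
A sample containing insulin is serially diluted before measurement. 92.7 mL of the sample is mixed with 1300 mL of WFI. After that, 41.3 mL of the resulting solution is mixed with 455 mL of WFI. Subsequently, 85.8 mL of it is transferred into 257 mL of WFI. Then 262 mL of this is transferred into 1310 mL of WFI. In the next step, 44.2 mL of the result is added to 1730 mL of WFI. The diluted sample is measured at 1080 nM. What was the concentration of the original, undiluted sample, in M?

0.188 M

Overall dilution factor = 15.02 × 12.02 × 3.995 × 6 × 40.14 = 1.74 × 10⁵.
Original = 1080 nM × 1.74 × 10⁵ = 1.88 × 10⁸ nM = 0.188 M.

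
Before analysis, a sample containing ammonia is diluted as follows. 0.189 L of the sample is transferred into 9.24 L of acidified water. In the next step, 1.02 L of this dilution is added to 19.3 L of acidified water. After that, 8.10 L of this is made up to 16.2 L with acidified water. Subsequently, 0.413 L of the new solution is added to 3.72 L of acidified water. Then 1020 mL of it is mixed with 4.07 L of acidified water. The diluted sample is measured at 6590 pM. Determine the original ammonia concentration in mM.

Overall dilution factor = 49.89 × 19.92 × 2 × 10.01 × 4.990 = 9.93 × 10⁴.
Original = 6590 pM × 9.93 × 10⁴ = 6.54 × 10⁸ pM = 0.654 mM.

0.654 mM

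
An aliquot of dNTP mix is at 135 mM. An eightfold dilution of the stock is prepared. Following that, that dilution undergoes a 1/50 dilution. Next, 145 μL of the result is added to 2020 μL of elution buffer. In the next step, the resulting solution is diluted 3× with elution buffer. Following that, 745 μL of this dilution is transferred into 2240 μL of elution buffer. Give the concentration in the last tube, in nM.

Overall dilution factor = 8 × 50 × 14.93 × 3 × 4.007 = 7.18 × 10⁴.
135 mM / 7.18 × 10⁴ = 1.88 × 10⁻³ mM = 1880 nM.

1880 nM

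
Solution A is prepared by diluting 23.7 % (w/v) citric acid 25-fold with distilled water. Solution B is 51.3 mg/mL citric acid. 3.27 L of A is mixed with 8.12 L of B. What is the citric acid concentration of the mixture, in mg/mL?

C_A = 23.7 % (w/v) / 25 = 0.948 % (w/v).
C_B = 51.3 mg/mL = 5.13 % (w/v).
C_mix = (C_A·V_A + C_B·V_B)/(V_A + V_B) = (0.948×3.27 + 5.13×8.12) / 11.39 = 3.93 % (w/v) = 39.3 mg/mL.

39.3 mg/mL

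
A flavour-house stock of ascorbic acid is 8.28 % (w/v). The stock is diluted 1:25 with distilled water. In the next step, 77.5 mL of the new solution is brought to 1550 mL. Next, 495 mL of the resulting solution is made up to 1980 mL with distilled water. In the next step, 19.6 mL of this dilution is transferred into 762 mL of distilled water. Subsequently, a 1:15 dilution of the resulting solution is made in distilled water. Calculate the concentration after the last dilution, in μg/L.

69.2 μg/L

Overall dilution factor = 25 × 20 × 4 × 39.88 × 15 = 1.20 × 10⁶.
8.28 % (w/v) / 1.20 × 10⁶ = 6.92 × 10⁻⁶ % (w/v) = 69.2 μg/L.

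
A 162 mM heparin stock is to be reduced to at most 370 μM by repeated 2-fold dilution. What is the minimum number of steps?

Need 2ⁿ ≥ 438, so n ≥ log(438)/log(2) = 8.77.
Minimum whole steps: n = 9.

9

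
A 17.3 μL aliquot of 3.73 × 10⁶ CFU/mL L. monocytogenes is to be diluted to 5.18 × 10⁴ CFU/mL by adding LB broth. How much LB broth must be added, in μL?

1230 μL

V₂ = C₁V₁/C₂ = 3.73 × 10⁶ × 17.3 / 5.18 × 10⁴ = 1246 μL.
Diluent to add = V₂ − V₁ = 1246 − 17.3 = 1230 μL.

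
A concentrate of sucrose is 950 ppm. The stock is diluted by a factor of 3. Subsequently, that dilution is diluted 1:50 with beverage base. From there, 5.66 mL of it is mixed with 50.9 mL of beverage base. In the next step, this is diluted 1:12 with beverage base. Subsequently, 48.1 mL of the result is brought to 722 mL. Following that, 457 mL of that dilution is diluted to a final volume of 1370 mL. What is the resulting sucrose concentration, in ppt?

1170 ppt

Overall dilution factor = 3 × 50 × 9.993 × 12 × 15.01 × 2.998 = 8.09 × 10⁵.
950 ppm / 8.09 × 10⁵ = 1.17 × 10⁻³ ppm = 1170 ppt.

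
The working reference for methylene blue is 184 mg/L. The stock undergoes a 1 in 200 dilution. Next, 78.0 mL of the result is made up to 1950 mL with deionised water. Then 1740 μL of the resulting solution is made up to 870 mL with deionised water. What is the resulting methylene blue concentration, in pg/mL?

Overall dilution factor = 200 × 25 × 500 = 2.50 × 10⁶.
184 mg/L / 2.50 × 10⁶ = 7.36 × 10⁻⁵ mg/L = 73.6 pg/mL.

73.6 pg/mL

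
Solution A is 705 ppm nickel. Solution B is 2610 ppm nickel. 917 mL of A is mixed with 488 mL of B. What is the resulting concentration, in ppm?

C_mix = (C_A·V_A + C_B·V_B)/(V_A + V_B) = (705×917 + 2610×488) / 1405 = 1367 ppm.

1370 ppm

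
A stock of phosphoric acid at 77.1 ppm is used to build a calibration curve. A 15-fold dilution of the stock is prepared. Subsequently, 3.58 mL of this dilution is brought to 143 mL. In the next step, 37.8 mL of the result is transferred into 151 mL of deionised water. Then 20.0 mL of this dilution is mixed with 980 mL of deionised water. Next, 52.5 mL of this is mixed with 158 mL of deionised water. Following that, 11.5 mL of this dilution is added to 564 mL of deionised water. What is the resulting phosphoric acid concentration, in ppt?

Overall dilution factor = 15 × 39.94 × 4.995 × 50 × 4.010 × 50.04 = 3.00 × 10⁷.
77.1 ppm / 3.00 × 10⁷ = 2.57 × 10⁻⁶ ppm = 2.57 ppt.

2.57 ppt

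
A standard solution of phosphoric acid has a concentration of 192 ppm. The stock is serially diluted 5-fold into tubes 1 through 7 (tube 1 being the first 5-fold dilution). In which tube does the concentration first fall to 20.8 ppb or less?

tube 6

Tube n has concentration 192 ppm / 5ⁿ.
Need 5ⁿ ≥ 192 ppm / 20.8 ppb = 9231, so n ≥ 5.67.
First such tube: n = 6.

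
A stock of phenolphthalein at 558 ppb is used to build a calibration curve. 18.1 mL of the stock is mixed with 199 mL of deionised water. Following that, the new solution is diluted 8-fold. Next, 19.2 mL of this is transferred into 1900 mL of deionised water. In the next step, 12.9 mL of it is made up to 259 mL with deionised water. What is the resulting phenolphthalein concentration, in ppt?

Overall dilution factor = 11.99 × 8 × 99.96 × 20.08 = 1.93 × 10⁵.
558 ppb / 1.93 × 10⁵ = 2.90 × 10⁻³ ppb = 2.90 ppt.

2.90 ppt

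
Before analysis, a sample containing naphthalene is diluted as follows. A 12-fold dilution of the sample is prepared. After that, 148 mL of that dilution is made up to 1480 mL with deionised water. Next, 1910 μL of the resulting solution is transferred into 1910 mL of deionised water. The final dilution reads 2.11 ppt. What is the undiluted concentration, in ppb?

253 ppb

Overall dilution factor = 12 × 10 × 1001 = 1.20 × 10⁵.
Original = 2.11 ppt × 1.20 × 10⁵ = 2.53 × 10⁵ ppt = 253 ppb.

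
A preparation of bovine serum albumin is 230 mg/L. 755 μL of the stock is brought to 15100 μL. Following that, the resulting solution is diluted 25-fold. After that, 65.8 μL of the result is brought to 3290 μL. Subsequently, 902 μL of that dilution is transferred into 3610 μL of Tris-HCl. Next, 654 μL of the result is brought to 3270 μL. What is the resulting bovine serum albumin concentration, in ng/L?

Overall dilution factor = 20 × 25 × 50 × 5.002 × 5 = 6.25 × 10⁵.
230 mg/L / 6.25 × 10⁵ = 3.68 × 10⁻⁴ mg/L = 368 ng/L.

368 ng/L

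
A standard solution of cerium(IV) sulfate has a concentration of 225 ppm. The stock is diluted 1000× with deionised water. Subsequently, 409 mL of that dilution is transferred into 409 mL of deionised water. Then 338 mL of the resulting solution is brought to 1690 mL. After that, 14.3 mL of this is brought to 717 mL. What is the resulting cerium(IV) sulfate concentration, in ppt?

Overall dilution factor = 1000 × 2 × 5 × 50.14 = 5.01 × 10⁵.
225 ppm / 5.01 × 10⁵ = 4.49 × 10⁻⁴ ppm = 449 ppt.

449 ppt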